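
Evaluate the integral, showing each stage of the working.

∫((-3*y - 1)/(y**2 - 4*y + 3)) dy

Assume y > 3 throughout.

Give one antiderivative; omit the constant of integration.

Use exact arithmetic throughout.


Step 1. Decompose ∫((-3*y - 1)/(y**2 - 4*y + 3)) dy by partial fractions, (-3*y - 1)/(y**2 - 4*y + 3) = 2/(y - 1) - 5/(y - 3): now ∫(-5/(y - 3)) dy + ∫(2/(y - 1)) dy.
Step 2. Evaluate the standard form [assuming y > 3]: now -5*log(y - 3) + ∫(2/(y - 1)) dy.
Step 3. Evaluate the standard form [assuming y > 1]: now -5*log(y - 3) + 2*log(y - 1).
Answer: -5*log(y - 3) + 2*log(y - 1).


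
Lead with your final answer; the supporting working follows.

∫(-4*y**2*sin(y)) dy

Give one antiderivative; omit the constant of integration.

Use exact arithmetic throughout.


The answer is 4*y**2*cos(y) - 8*y*sin(y) - 8*cos(y).
Step 1. Integrate ∫(-4*y**2*sin(y)) dy by parts with u = y**2, dv = (-4*sin(y)) dy, so v = 4*cos(y): now 4*y**2*cos(y) + ∫(-8*y*cos(y)) dy.
Step 2. Integrate ∫(-8*y*cos(y)) dy by parts with u = y, dv = (-8*cos(y)) dy, so v = -8*sin(y): now 4*y**2*cos(y) - 8*y*sin(y) + ∫(8*sin(y)) dy.
Step 3. Evaluate the standard form: now 4*y**2*cos(y) - 8*y*sin(y) - 8*cos(y).
Answer: 4*y**2*cos(y) - 8*y*sin(y) - 8*cos(y).


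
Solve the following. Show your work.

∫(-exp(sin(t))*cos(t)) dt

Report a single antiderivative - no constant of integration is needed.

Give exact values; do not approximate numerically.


Step 1. Substitute u = sin(t), turning ∫(-exp(sin(t))*cos(t)) dt into ∫(-exp(u)) du: now ∫(-exp(u)) du.
Step 2. Evaluate the standard form: now -exp(u).
Step 3. Substitute back u = sin(t): now -exp(sin(t)).
Answer: -exp(sin(t)).


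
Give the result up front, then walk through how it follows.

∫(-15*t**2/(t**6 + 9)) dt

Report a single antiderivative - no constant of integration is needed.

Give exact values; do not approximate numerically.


The answer is -5*atan(t**3/3)/3.
Step 1. Substitute u = t**3, turning ∫(-15*t**2/(t**6 + 9)) dt into ∫(-5/(u**2 + 9)) du: now ∫(-5/(u**2 + 9)) du.
Step 2. Evaluate the standard form: now -5*atan(u/3)/3.
Step 3. Substitute back u = t**3: now -5*atan(t**3/3)/3.
Answer: -5*atan(t**3/3)/3.


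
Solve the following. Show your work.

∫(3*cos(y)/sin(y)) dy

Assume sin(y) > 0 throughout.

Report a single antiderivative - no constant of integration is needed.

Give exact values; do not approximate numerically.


Step 1. Substitute u = sin(y), turning ∫(3*cos(y)/sin(y)) dy into ∫(3/u) du: now ∫(3/u) du.
Step 2. Evaluate the standard form [assuming u > 0]: now 3*log(u).
Step 3. Substitute back u = sin(y): now 3*log(sin(y)).
Answer: 3*log(sin(y)).


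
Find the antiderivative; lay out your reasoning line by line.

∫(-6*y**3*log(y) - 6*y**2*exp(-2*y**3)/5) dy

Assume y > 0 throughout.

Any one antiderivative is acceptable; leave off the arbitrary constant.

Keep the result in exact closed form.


Step 1. Rewrite: now ∫(-6*y**2*exp(-2*y**3)/5) dy + ∫(-6*y**3*log(y)) dy.
Step 2. Substitute u = y**3, turning ∫(-6*y**2*exp(-2*y**3)/5) dy into ∫(-2*exp(-2*u)/5) du: now ∫(-6*y**3*log(y)) dy + ∫(-2*exp(-2*u)/5) du.
Step 3. Evaluate the standard form: now ∫(-6*y**3*log(y)) dy + exp(-2*u)/5.
Step 4. Substitute back u = y**3: now ∫(-6*y**3*log(y)) dy + exp(-2*y**3)/5.
Step 5. Integrate ∫(-6*y**3*log(y)) dy by parts with u = log(y), dv = (-6*y**3) dy, so v = -3*y**4/2 [assuming y > 0]: now -3*y**4*log(y)/2 + ∫(3*y**3/2) dy + exp(-2*y**3)/5.
Step 6. Evaluate the standard form: now -3*y**4*log(y)/2 + 3*y**4/8 + exp(-2*y**3)/5.
Answer: -3*y**4*log(y)/2 + 3*y**4/8 + exp(-2*y**3)/5.


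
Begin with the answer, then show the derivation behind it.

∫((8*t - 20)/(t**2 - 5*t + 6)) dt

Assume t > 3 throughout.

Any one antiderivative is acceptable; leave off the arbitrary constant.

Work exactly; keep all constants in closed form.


The answer is 4*log(t - 3) + 4*log(t - 2).
Step 1. Decompose ∫((8*t - 20)/(t**2 - 5*t + 6)) dt by partial fractions, (8*t - 20)/(t**2 - 5*t + 6) = 4/(t - 2) + 4/(t - 3): now ∫(4/(t - 3)) dt + ∫(4/(t - 2)) dt.
Step 2. Evaluate the standard form [assuming t > 2]: now 4*log(t - 2) + ∫(4/(t - 3)) dt.
Step 3. Evaluate the standard form [assuming t > 3]: now 4*log(t - 3) + 4*log(t - 2).
Answer: 4*log(t - 3) + 4*log(t - 2).


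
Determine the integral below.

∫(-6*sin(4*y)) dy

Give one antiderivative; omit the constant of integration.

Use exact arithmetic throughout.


Answer: 3*cos(4*y)/2.


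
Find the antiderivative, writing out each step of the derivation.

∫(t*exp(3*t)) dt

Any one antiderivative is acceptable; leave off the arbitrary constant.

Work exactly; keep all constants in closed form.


Step 1. Integrate ∫(t*exp(3*t)) dt by parts with u = t, dv = (exp(3*t)) dt, so v = exp(3*t)/3: now t*exp(3*t)/3 + ∫(-exp(3*t)/3) dt.
Step 2. Evaluate the standard form: now t*exp(3*t)/3 - exp(3*t)/9.
Answer: t*exp(3*t)/3 - exp(3*t)/9.


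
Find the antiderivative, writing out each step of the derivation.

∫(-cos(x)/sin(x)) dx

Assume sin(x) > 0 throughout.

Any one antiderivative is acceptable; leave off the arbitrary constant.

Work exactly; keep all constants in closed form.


Step 1. Substitute u = sin(x), turning ∫(-cos(x)/sin(x)) dx into ∫(-1/u) du: now ∫(-1/u) du.
Step 2. Evaluate the standard form [assuming u > 0]: now -log(u).
Step 3. Substitute back u = sin(x): now -log(sin(x)).
Answer: -log(sin(x)).


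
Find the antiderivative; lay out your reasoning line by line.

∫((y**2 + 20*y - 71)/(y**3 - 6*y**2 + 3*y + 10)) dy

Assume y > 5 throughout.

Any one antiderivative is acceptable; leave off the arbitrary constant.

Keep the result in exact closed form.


Step 1. Decompose ∫((y**2 + 20*y - 71)/(y**3 - 6*y**2 + 3*y + 10)) dy by partial fractions, (y**2 + 20*y - 71)/(y**3 - 6*y**2 + 3*y + 10) = -5/(y + 1) + 3/(y - 2) + 3/(y - 5): now ∫(3/(y - 5)) dy + ∫(3/(y - 2)) dy + ∫(-5/(y + 1)) dy.
Step 2. Evaluate the standard form [assuming y > -1]: now -5*log(y + 1) + ∫(3/(y - 5)) dy + ∫(3/(y - 2)) dy.
Step 3. Evaluate the standard form [assuming y > 2]: now 3*log(y - 2) - 5*log(y + 1) + ∫(3/(y - 5)) dy.
Step 4. Evaluate the standard form [assuming y > 5]: now 3*log(y - 5) + 3*log(y - 2) - 5*log(y + 1).
Answer: 3*log(y - 5) + 3*log(y - 2) - 5*log(y + 1).


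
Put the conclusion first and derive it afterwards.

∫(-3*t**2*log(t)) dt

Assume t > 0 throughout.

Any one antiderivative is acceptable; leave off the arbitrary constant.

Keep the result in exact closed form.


The answer is -t**3*log(t) + t**3/3.
Step 1. Integrate ∫(-3*t**2*log(t)) dt by parts with u = log(t), dv = (-3*t**2) dt, so v = -t**3 [assuming t > 0]: now -t**3*log(t) + ∫(t**2) dt.
Step 2. Evaluate the standard form: now -t**3*log(t) + t**3/3.
Answer: -t**3*log(t) + t**3/3.


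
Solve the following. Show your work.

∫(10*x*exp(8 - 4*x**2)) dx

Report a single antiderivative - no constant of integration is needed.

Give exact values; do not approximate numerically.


Step 1. Substitute u = x**2 - 2, turning ∫(10*x*exp(8 - 4*x**2)) dx into ∫(5*exp(-4*u)) du: now ∫(5*exp(-4*u)) du.
Step 2. Evaluate the standard form: now -5*exp(-4*u)/4.
Step 3. Substitute back u = x**2 - 2: now -5*exp(8 - 4*x**2)/4.
Answer: -5*exp(8 - 4*x**2)/4.


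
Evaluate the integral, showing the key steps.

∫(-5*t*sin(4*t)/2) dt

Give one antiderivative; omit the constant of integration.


Step 1. Integrate ∫(-5*t*sin(4*t)/2) dt by parts with u = t, dv = (-5*sin(4*t)/2) dt, so v = 5*cos(4*t)/8: now 5*t*cos(4*t)/8 + ∫(-5*cos(4*t)/8) dt.
Step 2. Evaluate the standard form: now 5*t*cos(4*t)/8 - 5*sin(4*t)/32.
Answer: 5*t*cos(4*t)/8 - 5*sin(4*t)/32.


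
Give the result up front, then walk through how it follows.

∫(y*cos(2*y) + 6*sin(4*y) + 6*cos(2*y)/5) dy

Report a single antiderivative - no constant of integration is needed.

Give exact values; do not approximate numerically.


The answer is y*sin(2*y)/2 + 3*sin(2*y)/5 + cos(2*y)/4 - 3*cos(4*y)/2.
Step 1. Rewrite: now ∫(y*cos(2*y)) dy + ∫(6*sin(4*y)) dy + ∫(6*cos(2*y)/5) dy.
Step 2. Integrate ∫(y*cos(2*y)) dy by parts with u = y, dv = (cos(2*y)) dy, so v = sin(2*y)/2: now y*sin(2*y)/2 + ∫(-sin(2*y)/2) dy + ∫(6*sin(4*y)) dy + ∫(6*cos(2*y)/5) dy.
Step 3. Evaluate the standard form: now y*sin(2*y)/2 + cos(2*y)/4 + ∫(6*sin(4*y)) dy + ∫(6*cos(2*y)/5) dy.
Step 4. Evaluate the standard form: now y*sin(2*y)/2 + cos(2*y)/4 - 3*cos(4*y)/2 + ∫(6*cos(2*y)/5) dy.
Step 5. Evaluate the standard form: now y*sin(2*y)/2 + 3*sin(2*y)/5 + cos(2*y)/4 - 3*cos(4*y)/2.
Answer: y*sin(2*y)/2 + 3*sin(2*y)/5 + cos(2*y)/4 - 3*cos(4*y)/2.


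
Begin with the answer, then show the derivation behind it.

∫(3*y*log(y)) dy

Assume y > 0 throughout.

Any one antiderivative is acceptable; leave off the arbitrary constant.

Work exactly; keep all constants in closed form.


The answer is 3*y**2*log(y)/2 - 3*y**2/4.
Step 1. Integrate ∫(3*y*log(y)) dy by parts with u = log(y), dv = (3*y) dy, so v = 3*y**2/2 [assuming y > 0]: now 3*y**2*log(y)/2 + ∫(-3*y/2) dy.
Step 2. Evaluate the standard form: now 3*y**2*log(y)/2 - 3*y**2/4.
Answer: 3*y**2*log(y)/2 - 3*y**2/4.


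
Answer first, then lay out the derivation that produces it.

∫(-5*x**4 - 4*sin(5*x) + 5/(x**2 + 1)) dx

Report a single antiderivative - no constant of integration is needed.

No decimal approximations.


The answer is -x**5 + 4*cos(5*x)/5 + 5*atan(x).
Step 1. Rewrite: now ∫(-5*x**4) dx + ∫(5/(x**2 + 1)) dx + ∫(-4*sin(5*x)) dx.
Step 2. Evaluate the standard form: now -x**5 + ∫(5/(x**2 + 1)) dx + ∫(-4*sin(5*x)) dx.
Step 3. Evaluate the standard form: now -x**5 + 4*cos(5*x)/5 + ∫(5/(x**2 + 1)) dx.
Step 4. Evaluate the standard form: now -x**5 + 4*cos(5*x)/5 + 5*atan(x).
Answer: -x**5 + 4*cos(5*x)/5 + 5*atan(x).


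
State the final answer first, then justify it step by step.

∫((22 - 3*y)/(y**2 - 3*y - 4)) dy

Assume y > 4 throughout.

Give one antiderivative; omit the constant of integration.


The answer is 2*log(y - 4) - 5*log(y + 1).
Step 1. Decompose ∫((22 - 3*y)/(y**2 - 3*y - 4)) dy by partial fractions, (22 - 3*y)/(y**2 - 3*y - 4) = -5/(y + 1) + 2/(y - 4): now ∫(2/(y - 4)) dy + ∫(-5/(y + 1)) dy.
Step 2. Evaluate the standard form [assuming y > 4]: now 2*log(y - 4) + ∫(-5/(y + 1)) dy.
Step 3. Evaluate the standard form [assuming y > -1]: now 2*log(y - 4) - 5*log(y + 1).
Answer: 2*log(y - 4) - 5*log(y + 1).


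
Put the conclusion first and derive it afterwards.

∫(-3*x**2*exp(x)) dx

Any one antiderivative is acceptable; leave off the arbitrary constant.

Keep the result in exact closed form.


The answer is -3*x**2*exp(x) + 6*x*exp(x) - 6*exp(x).
Step 1. Integrate ∫(-3*x**2*exp(x)) dx by parts with u = x**2, dv = (-3*exp(x)) dx, so v = -3*exp(x): now -3*x**2*exp(x) + ∫(6*x*exp(x)) dx.
Step 2. Integrate ∫(6*x*exp(x)) dx by parts with u = x, dv = (6*exp(x)) dx, so v = 6*exp(x): now -3*x**2*exp(x) + 6*x*exp(x) + ∫(-6*exp(x)) dx.
Step 3. Evaluate the standard form: now -3*x**2*exp(x) + 6*x*exp(x) - 6*exp(x).
Answer: -3*x**2*exp(x) + 6*x*exp(x) - 6*exp(x).


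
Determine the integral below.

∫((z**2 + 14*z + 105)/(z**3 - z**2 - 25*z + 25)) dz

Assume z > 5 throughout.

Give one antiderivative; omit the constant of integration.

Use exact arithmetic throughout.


Answer: 5*log(z - 5) - 5*log(z - 1) + log(z + 5).


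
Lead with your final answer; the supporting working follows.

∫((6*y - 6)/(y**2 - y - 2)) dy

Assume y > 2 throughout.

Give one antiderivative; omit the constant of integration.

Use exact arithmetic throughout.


The answer is 2*log(y - 2) + 4*log(y + 1).
Step 1. Decompose ∫((6*y - 6)/(y**2 - y - 2)) dy by partial fractions, (6*y - 6)/(y**2 - y - 2) = 4/(y + 1) + 2/(y - 2): now ∫(2/(y - 2)) dy + ∫(4/(y + 1)) dy.
Step 2. Evaluate the standard form [assuming y > -1]: now 4*log(y + 1) + ∫(2/(y - 2)) dy.
Step 3. Evaluate the standard form [assuming y > 2]: now 2*log(y - 2) + 4*log(y + 1).
Answer: 2*log(y - 2) + 4*log(y + 1).


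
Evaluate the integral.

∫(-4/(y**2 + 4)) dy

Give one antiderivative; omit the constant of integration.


Answer: -2*atan(y/2).


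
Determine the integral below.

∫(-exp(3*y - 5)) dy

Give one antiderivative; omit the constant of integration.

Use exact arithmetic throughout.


Answer: -exp(3*y - 5)/3.


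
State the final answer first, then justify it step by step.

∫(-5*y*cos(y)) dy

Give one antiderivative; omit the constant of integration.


The answer is -5*y*sin(y) - 5*cos(y).
Step 1. Integrate ∫(-5*y*cos(y)) dy by parts with u = y, dv = (-5*cos(y)) dy, so v = -5*sin(y): now -5*y*sin(y) + ∫(5*sin(y)) dy.
Step 2. Evaluate the standard form: now -5*y*sin(y) - 5*cos(y).
Answer: -5*y*sin(y) - 5*cos(y).


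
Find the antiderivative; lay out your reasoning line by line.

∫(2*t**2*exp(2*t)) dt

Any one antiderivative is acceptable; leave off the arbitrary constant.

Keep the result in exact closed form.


Step 1. Integrate ∫(2*t**2*exp(2*t)) dt by parts with u = t**2, dv = (2*exp(2*t)) dt, so v = exp(2*t): now t**2*exp(2*t) + ∫(-2*t*exp(2*t)) dt.
Step 2. Integrate ∫(-2*t*exp(2*t)) dt by parts with u = t, dv = (-2*exp(2*t)) dt, so v = -exp(2*t): now t**2*exp(2*t) - t*exp(2*t) + ∫(exp(2*t)) dt.
Step 3. Evaluate the standard form: now t**2*exp(2*t) - t*exp(2*t) + exp(2*t)/2.
Answer: t**2*exp(2*t) - t*exp(2*t) + exp(2*t)/2.


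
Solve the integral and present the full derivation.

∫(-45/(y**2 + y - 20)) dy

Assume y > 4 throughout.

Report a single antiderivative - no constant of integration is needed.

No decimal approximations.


Step 1. Decompose ∫(-45/(y**2 + y - 20)) dy by partial fractions, -45/(y**2 + y - 20) = 5/(y + 5) - 5/(y - 4): now ∫(-5/(y - 4)) dy + ∫(5/(y + 5)) dy.
Step 2. Evaluate the standard form [assuming y > 4]: now -5*log(y - 4) + ∫(5/(y + 5)) dy.
Step 3. Evaluate the standard form [assuming y > -5]: now -5*log(y - 4) + 5*log(y + 5).
Answer: -5*log(y - 4) + 5*log(y + 5).


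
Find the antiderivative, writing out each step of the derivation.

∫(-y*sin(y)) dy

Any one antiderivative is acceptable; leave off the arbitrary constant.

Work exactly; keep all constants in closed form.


Step 1. Integrate ∫(-y*sin(y)) dy by parts with u = y, dv = (-sin(y)) dy, so v = cos(y): now y*cos(y) + ∫(-cos(y)) dy.
Step 2. Evaluate the standard form: now y*cos(y) - sin(y).
Answer: y*cos(y) - sin(y).


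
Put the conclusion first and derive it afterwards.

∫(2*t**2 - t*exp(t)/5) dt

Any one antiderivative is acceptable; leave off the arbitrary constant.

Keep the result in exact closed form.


The answer is 2*t**3/3 - t*exp(t)/5 + exp(t)/5.
Step 1. Rewrite: now ∫(2*t**2) dt + ∫(-t*exp(t)/5) dt.
Step 2. Evaluate the standard form: now 2*t**3/3 + ∫(-t*exp(t)/5) dt.
Step 3. Integrate ∫(-t*exp(t)/5) dt by parts with u = t, dv = (-exp(t)/5) dt, so v = -exp(t)/5: now 2*t**3/3 - t*exp(t)/5 + ∫(exp(t)/5) dt.
Step 4. Evaluate the standard form: now 2*t**3/3 - t*exp(t)/5 + exp(t)/5.
Answer: 2*t**3/3 - t*exp(t)/5 + exp(t)/5.


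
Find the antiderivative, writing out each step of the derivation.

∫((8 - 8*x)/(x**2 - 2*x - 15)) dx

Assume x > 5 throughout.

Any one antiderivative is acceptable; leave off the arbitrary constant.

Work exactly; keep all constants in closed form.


Step 1. Decompose ∫((8 - 8*x)/(x**2 - 2*x - 15)) dx by partial fractions, (8 - 8*x)/(x**2 - 2*x - 15) = -4/(x + 3) - 4/(x - 5): now ∫(-4/(x - 5)) dx + ∫(-4/(x + 3)) dx.
Step 2. Evaluate the standard form [assuming x > 5]: now -4*log(x - 5) + ∫(-4/(x + 3)) dx.
Step 3. Evaluate the standard form [assuming x > -3]: now -4*log(x - 5) - 4*log(x + 3).
Answer: -4*log(x - 5) - 4*log(x + 3).


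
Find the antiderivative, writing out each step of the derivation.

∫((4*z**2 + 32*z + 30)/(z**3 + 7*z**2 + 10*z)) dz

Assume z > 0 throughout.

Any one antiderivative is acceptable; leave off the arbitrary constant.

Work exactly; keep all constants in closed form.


Step 1. Decompose ∫((4*z**2 + 32*z + 30)/(z**3 + 7*z**2 + 10*z)) dz by partial fractions, (4*z**2 + 32*z + 30)/(z**3 + 7*z**2 + 10*z) = -2/(z + 5) + 3/(z + 2) + 3/z: now ∫(3/z) dz + ∫(3/(z + 2)) dz + ∫(-2/(z + 5)) dz.
Step 2. Evaluate the standard form [assuming z > -5]: now -2*log(z + 5) + ∫(3/z) dz + ∫(3/(z + 2)) dz.
Step 3. Evaluate the standard form [assuming z > -2]: now 3*log(z + 2) - 2*log(z + 5) + ∫(3/z) dz.
Step 4. Evaluate the standard form [assuming z > 0]: now 3*log(z) + 3*log(z + 2) - 2*log(z + 5).
Answer: 3*log(z) + 3*log(z + 2) - 2*log(z + 5).


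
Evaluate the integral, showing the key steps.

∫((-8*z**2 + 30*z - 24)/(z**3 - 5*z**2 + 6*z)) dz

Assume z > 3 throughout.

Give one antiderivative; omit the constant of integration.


Step 1. Decompose ∫((-8*z**2 + 30*z - 24)/(z**3 - 5*z**2 + 6*z)) dz by partial fractions, (-8*z**2 + 30*z - 24)/(z**3 - 5*z**2 + 6*z) = -2/(z - 2) - 2/(z - 3) - 4/z: now ∫(-4/z) dz + ∫(-2/(z - 3)) dz + ∫(-2/(z - 2)) dz.
Step 2. Evaluate the standard form [assuming z > 0]: now -4*log(z) + ∫(-2/(z - 3)) dz + ∫(-2/(z - 2)) dz.
Step 3. Evaluate the standard form [assuming z > 3]: now -4*log(z) - 2*log(z - 3) + ∫(-2/(z - 2)) dz.
Step 4. Evaluate the standard form [assuming z > 2]: now -4*log(z) - 2*log(z - 3) - 2*log(z - 2).
Answer: -4*log(z) - 2*log(z - 3) - 2*log(z - 2).


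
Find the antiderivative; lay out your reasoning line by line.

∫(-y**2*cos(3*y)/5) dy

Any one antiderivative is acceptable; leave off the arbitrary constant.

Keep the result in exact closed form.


Step 1. Integrate ∫(-y**2*cos(3*y)/5) dy by parts with u = y**2, dv = (-cos(3*y)/5) dy, so v = -sin(3*y)/15: now -y**2*sin(3*y)/15 + ∫(2*y*sin(3*y)/15) dy.
Step 2. Integrate ∫(2*y*sin(3*y)/15) dy by parts with u = y, dv = (2*sin(3*y)/15) dy, so v = -2*cos(3*y)/45: now -y**2*sin(3*y)/15 - 2*y*cos(3*y)/45 + ∫(2*cos(3*y)/45) dy.
Step 3. Evaluate the standard form: now -y**2*sin(3*y)/15 - 2*y*cos(3*y)/45 + 2*sin(3*y)/135.
Answer: -y**2*sin(3*y)/15 - 2*y*cos(3*y)/45 + 2*sin(3*y)/135.


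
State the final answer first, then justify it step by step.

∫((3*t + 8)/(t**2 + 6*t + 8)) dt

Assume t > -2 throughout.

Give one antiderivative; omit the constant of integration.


The answer is log(t + 2) + 2*log(t + 4).
Step 1. Decompose ∫((3*t + 8)/(t**2 + 6*t + 8)) dt by partial fractions, (3*t + 8)/(t**2 + 6*t + 8) = 2/(t + 4) + 1/(t + 2): now ∫(1/(t + 2)) dt + ∫(2/(t + 4)) dt.
Step 2. Evaluate the standard form [assuming t > -4]: now 2*log(t + 4) + ∫(1/(t + 2)) dt.
Step 3. Evaluate the standard form [assuming t > -2]: now log(t + 2) + 2*log(t + 4).
Answer: log(t + 2) + 2*log(t + 4).


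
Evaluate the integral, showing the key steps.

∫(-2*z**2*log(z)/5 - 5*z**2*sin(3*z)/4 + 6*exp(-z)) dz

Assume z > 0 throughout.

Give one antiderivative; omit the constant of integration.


Step 1. Rewrite: now ∫(-2*z**2*log(z)/5) dz + ∫(-5*z**2*sin(3*z)/4) dz + ∫(6*exp(-z)) dz.
Step 2. Integrate ∫(-5*z**2*sin(3*z)/4) dz by parts with u = z**2, dv = (-5*sin(3*z)/4) dz, so v = 5*cos(3*z)/12: now 5*z**2*cos(3*z)/12 + ∫(-5*z*cos(3*z)/6) dz + ∫(-2*z**2*log(z)/5) dz + ∫(6*exp(-z)) dz.
Step 3. Integrate ∫(-5*z*cos(3*z)/6) dz by parts with u = z, dv = (-5*cos(3*z)/6) dz, so v = -5*sin(3*z)/18: now 5*z**2*cos(3*z)/12 - 5*z*sin(3*z)/18 + ∫(-2*z**2*log(z)/5) dz + ∫(6*exp(-z)) dz + ∫(5*sin(3*z)/18) dz.
Step 4. Evaluate the standard form: now 5*z**2*cos(3*z)/12 - 5*z*sin(3*z)/18 - 5*cos(3*z)/54 + ∫(-2*z**2*log(z)/5) dz + ∫(6*exp(-z)) dz.
Step 5. Evaluate the standard form: now 5*z**2*cos(3*z)/12 - 5*z*sin(3*z)/18 - 5*cos(3*z)/54 + ∫(-2*z**2*log(z)/5) dz - 6*exp(-z).
Step 6. Integrate ∫(-2*z**2*log(z)/5) dz by parts with u = log(z), dv = (-2*z**2/5) dz, so v = -2*z**3/15 [assuming z > 0]: now -2*z**3*log(z)/15 + 5*z**2*cos(3*z)/12 - 5*z*sin(3*z)/18 - 5*cos(3*z)/54 + ∫(2*z**2/15) dz - 6*exp(-z).
Step 7. Evaluate the standard form: now -2*z**3*log(z)/15 + 2*z**3/45 + 5*z**2*cos(3*z)/12 - 5*z*sin(3*z)/18 - 5*cos(3*z)/54 - 6*exp(-z).
Answer: -2*z**3*log(z)/15 + 2*z**3/45 + 5*z**2*cos(3*z)/12 - 5*z*sin(3*z)/18 - 5*cos(3*z)/54 - 6*exp(-z).


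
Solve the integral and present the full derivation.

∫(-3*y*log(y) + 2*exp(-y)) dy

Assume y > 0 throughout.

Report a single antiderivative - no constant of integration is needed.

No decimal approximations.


Step 1. Rewrite: now ∫(-3*y*log(y)) dy + ∫(2*exp(-y)) dy.
Step 2. Integrate ∫(-3*y*log(y)) dy by parts with u = log(y), dv = (-3*y) dy, so v = -3*y**2/2 [assuming y > 0]: now -3*y**2*log(y)/2 + ∫(3*y/2) dy + ∫(2*exp(-y)) dy.
Step 3. Evaluate the standard form: now -3*y**2*log(y)/2 + 3*y**2/4 + ∫(2*exp(-y)) dy.
Step 4. Evaluate the standard form: now -3*y**2*log(y)/2 + 3*y**2/4 - 2*exp(-y).
Answer: -3*y**2*log(y)/2 + 3*y**2/4 - 2*exp(-y).


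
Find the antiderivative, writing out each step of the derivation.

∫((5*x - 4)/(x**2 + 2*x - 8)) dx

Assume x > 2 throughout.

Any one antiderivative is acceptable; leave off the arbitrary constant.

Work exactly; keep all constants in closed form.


Step 1. Decompose ∫((5*x - 4)/(x**2 + 2*x - 8)) dx by partial fractions, (5*x - 4)/(x**2 + 2*x - 8) = 4/(x + 4) + 1/(x - 2): now ∫(1/(x - 2)) dx + ∫(4/(x + 4)) dx.
Step 2. Evaluate the standard form [assuming x > -4]: now 4*log(x + 4) + ∫(1/(x - 2)) dx.
Step 3. Evaluate the standard form [assuming x > 2]: now log(x - 2) + 4*log(x + 4).
Answer: log(x - 2) + 4*log(x + 4).


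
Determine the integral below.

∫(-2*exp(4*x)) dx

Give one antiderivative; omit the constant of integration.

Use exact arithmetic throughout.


Answer: -exp(4*x)/2.


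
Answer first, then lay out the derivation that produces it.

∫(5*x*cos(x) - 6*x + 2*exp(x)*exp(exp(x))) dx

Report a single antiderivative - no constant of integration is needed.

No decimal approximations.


The answer is -3*x**2 + 5*x*sin(x) + 2*exp(exp(x)) + 5*cos(x).
Step 1. Rewrite: now ∫(-6*x) dx + ∫(5*x*cos(x)) dx + ∫(2*exp(x)*exp(exp(x))) dx.
Step 2. Evaluate the standard form: now -3*x**2 + ∫(5*x*cos(x)) dx + ∫(2*exp(x)*exp(exp(x))) dx.
Step 3. Substitute u = exp(x), turning ∫(2*exp(x)*exp(exp(x))) dx into ∫(2*exp(u)) du: now -3*x**2 + ∫(5*x*cos(x)) dx + ∫(2*exp(u)) du.
Step 4. Evaluate the standard form: now -3*x**2 + 2*exp(u) + ∫(5*x*cos(x)) dx.
Step 5. Substitute back u = exp(x): now -3*x**2 + 2*exp(exp(x)) + ∫(5*x*cos(x)) dx.
Step 6. Integrate ∫(5*x*cos(x)) dx by parts with u = x, dv = (5*cos(x)) dx, so v = 5*sin(x): now -3*x**2 + 5*x*sin(x) + 2*exp(exp(x)) + ∫(-5*sin(x)) dx.
Step 7. Evaluate the standard form: now -3*x**2 + 5*x*sin(x) + 2*exp(exp(x)) + 5*cos(x).
Answer: -3*x**2 + 5*x*sin(x) + 2*exp(exp(x)) + 5*cos(x).


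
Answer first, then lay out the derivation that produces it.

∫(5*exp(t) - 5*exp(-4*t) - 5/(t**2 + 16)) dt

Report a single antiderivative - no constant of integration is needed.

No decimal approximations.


The answer is 5*exp(t) - 5*atan(t/4)/4 + 5*exp(-4*t)/4.
Step 1. Rewrite: now ∫(-5/(t**2 + 16)) dt + ∫(-5*exp(-4*t)) dt + ∫(5*exp(t)) dt.
Step 2. Evaluate the standard form: now 5*exp(t) + ∫(-5/(t**2 + 16)) dt + ∫(-5*exp(-4*t)) dt.
Step 3. Evaluate the standard form: now 5*exp(t) + ∫(-5/(t**2 + 16)) dt + 5*exp(-4*t)/4.
Step 4. Evaluate the standard form: now 5*exp(t) - 5*atan(t/4)/4 + 5*exp(-4*t)/4.
Answer: 5*exp(t) - 5*atan(t/4)/4 + 5*exp(-4*t)/4.


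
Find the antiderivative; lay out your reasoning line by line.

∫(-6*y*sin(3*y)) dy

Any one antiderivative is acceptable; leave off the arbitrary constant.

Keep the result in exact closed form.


Step 1. Integrate ∫(-6*y*sin(3*y)) dy by parts with u = y, dv = (-6*sin(3*y)) dy, so v = 2*cos(3*y): now 2*y*cos(3*y) + ∫(-2*cos(3*y)) dy.
Step 2. Evaluate the standard form: now 2*y*cos(3*y) - 2*sin(3*y)/3.
Answer: 2*y*cos(3*y) - 2*sin(3*y)/3.


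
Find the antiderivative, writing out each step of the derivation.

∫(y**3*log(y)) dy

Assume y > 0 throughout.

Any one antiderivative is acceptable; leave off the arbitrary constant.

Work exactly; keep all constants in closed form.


Step 1. Integrate ∫(y**3*log(y)) dy by parts with u = log(y), dv = (y**3) dy, so v = y**4/4 [assuming y > 0]: now y**4*log(y)/4 + ∫(-y**3/4) dy.
Step 2. Evaluate the standard form: now y**4*log(y)/4 - y**4/16.
Answer: y**4*log(y)/4 - y**4/16.


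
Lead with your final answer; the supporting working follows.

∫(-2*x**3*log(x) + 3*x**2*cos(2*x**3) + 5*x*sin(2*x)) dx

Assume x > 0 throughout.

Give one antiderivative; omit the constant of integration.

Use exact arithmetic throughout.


The answer is -x**4*log(x)/2 + x**4/8 - 5*x*cos(2*x)/2 + 5*sin(2*x)/4 + sin(2*x**3)/2.
Step 1. Rewrite: now ∫(5*x*sin(2*x)) dx + ∫(3*x**2*cos(2*x**3)) dx + ∫(-2*x**3*log(x)) dx.
Step 2. Substitute u = x**3, turning ∫(3*x**2*cos(2*x**3)) dx into ∫(cos(2*u)) du: now ∫(5*x*sin(2*x)) dx + ∫(-2*x**3*log(x)) dx + ∫(cos(2*u)) du.
Step 3. Evaluate the standard form: now sin(2*u)/2 + ∫(5*x*sin(2*x)) dx + ∫(-2*x**3*log(x)) dx.
Step 4. Substitute back u = x**3: now sin(2*x**3)/2 + ∫(5*x*sin(2*x)) dx + ∫(-2*x**3*log(x)) dx.
Step 5. Integrate ∫(5*x*sin(2*x)) dx by parts with u = x, dv = (5*sin(2*x)) dx, so v = -5*cos(2*x)/2: now -5*x*cos(2*x)/2 + sin(2*x**3)/2 + ∫(-2*x**3*log(x)) dx + ∫(5*cos(2*x)/2) dx.
Step 6. Evaluate the standard form: now -5*x*cos(2*x)/2 + 5*sin(2*x)/4 + sin(2*x**3)/2 + ∫(-2*x**3*log(x)) dx.
Step 7. Integrate ∫(-2*x**3*log(x)) dx by parts with u = log(x), dv = (-2*x**3) dx, so v = -x**4/2 [assuming x > 0]: now -x**4*log(x)/2 - 5*x*cos(2*x)/2 + 5*sin(2*x)/4 + sin(2*x**3)/2 + ∫(x**3/2) dx.
Step 8. Evaluate the standard form: now -x**4*log(x)/2 + x**4/8 - 5*x*cos(2*x)/2 + 5*sin(2*x)/4 + sin(2*x**3)/2.
Answer: -x**4*log(x)/2 + x**4/8 - 5*x*cos(2*x)/2 + 5*sin(2*x)/4 + sin(2*x**3)/2.


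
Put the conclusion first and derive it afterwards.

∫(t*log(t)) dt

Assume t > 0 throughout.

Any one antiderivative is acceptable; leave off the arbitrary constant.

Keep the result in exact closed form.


The answer is t**2*log(t)/2 - t**2/4.
Step 1. Integrate ∫(t*log(t)) dt by parts with u = log(t), dv = (t) dt, so v = t**2/2 [assuming t > 0]: now t**2*log(t)/2 + ∫(-t/2) dt.
Step 2. Evaluate the standard form: now t**2*log(t)/2 - t**2/4.
Answer: t**2*log(t)/2 - t**2/4.


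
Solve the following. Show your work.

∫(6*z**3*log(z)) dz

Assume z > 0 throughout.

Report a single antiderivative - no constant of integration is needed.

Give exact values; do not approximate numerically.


Step 1. Integrate ∫(6*z**3*log(z)) dz by parts with u = log(z), dv = (6*z**3) dz, so v = 3*z**4/2 [assuming z > 0]: now 3*z**4*log(z)/2 + ∫(-3*z**3/2) dz.
Step 2. Evaluate the standard form: now 3*z**4*log(z)/2 - 3*z**4/8.
Answer: 3*z**4*log(z)/2 - 3*z**4/8.


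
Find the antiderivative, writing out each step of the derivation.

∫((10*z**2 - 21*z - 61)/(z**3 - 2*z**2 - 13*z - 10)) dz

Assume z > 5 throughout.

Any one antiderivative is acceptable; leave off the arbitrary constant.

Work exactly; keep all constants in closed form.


Step 1. Decompose ∫((10*z**2 - 21*z - 61)/(z**3 - 2*z**2 - 13*z - 10)) dz by partial fractions, (10*z**2 - 21*z - 61)/(z**3 - 2*z**2 - 13*z - 10) = 3/(z + 2) + 5/(z + 1) + 2/(z - 5): now ∫(2/(z - 5)) dz + ∫(5/(z + 1)) dz + ∫(3/(z + 2)) dz.
Step 2. Evaluate the standard form [assuming z > -1]: now 5*log(z + 1) + ∫(2/(z - 5)) dz + ∫(3/(z + 2)) dz.
Step 3. Evaluate the standard form [assuming z > -2]: now 5*log(z + 1) + 3*log(z + 2) + ∫(2/(z - 5)) dz.
Step 4. Evaluate the standard form [assuming z > 5]: now 2*log(z - 5) + 5*log(z + 1) + 3*log(z + 2).
Answer: 2*log(z - 5) + 5*log(z + 1) + 3*log(z + 2).


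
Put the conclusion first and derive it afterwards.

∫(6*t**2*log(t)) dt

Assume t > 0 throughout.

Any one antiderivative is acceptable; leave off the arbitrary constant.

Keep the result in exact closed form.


The answer is 2*t**3*log(t) - 2*t**3/3.
Step 1. Integrate ∫(6*t**2*log(t)) dt by parts with u = log(t), dv = (6*t**2) dt, so v = 2*t**3 [assuming t > 0]: now 2*t**3*log(t) + ∫(-2*t**2) dt.
Step 2. Evaluate the standard form: now 2*t**3*log(t) - 2*t**3/3.
Answer: 2*t**3*log(t) - 2*t**3/3.


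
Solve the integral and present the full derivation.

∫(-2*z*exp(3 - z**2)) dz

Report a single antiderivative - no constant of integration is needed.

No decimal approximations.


Step 1. Substitute u = z**2 - 3, turning ∫(-2*z*exp(3 - z**2)) dz into ∫(-exp(-u)) du: now ∫(-exp(-u)) du.
Step 2. Evaluate the standard form: now exp(-u).
Step 3. Substitute back u = z**2 - 3: now exp(3 - z**2).
Answer: exp(3 - z**2).


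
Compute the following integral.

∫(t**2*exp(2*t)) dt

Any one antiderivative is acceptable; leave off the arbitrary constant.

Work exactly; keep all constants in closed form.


Answer: t**2*exp(2*t)/2 - t*exp(2*t)/2 + exp(2*t)/4.


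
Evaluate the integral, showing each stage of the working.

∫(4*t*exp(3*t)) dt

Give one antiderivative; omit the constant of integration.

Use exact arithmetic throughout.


Step 1. Integrate ∫(4*t*exp(3*t)) dt by parts with u = t, dv = (4*exp(3*t)) dt, so v = 4*exp(3*t)/3: now 4*t*exp(3*t)/3 + ∫(-4*exp(3*t)/3) dt.
Step 2. Evaluate the standard form: now 4*t*exp(3*t)/3 - 4*exp(3*t)/9.
Answer: 4*t*exp(3*t)/3 - 4*exp(3*t)/9.


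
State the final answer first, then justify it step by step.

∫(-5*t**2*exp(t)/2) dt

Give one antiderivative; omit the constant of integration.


The answer is -5*t**2*exp(t)/2 + 5*t*exp(t) - 5*exp(t).
Step 1. Integrate ∫(-5*t**2*exp(t)/2) dt by parts with u = t**2, dv = (-5*exp(t)/2) dt, so v = -5*exp(t)/2: now -5*t**2*exp(t)/2 + ∫(5*t*exp(t)) dt.
Step 2. Integrate ∫(5*t*exp(t)) dt by parts with u = t, dv = (5*exp(t)) dt, so v = 5*exp(t): now -5*t**2*exp(t)/2 + 5*t*exp(t) + ∫(-5*exp(t)) dt.
Step 3. Evaluate the standard form: now -5*t**2*exp(t)/2 + 5*t*exp(t) - 5*exp(t).
Answer: -5*t**2*exp(t)/2 + 5*t*exp(t) - 5*exp(t).


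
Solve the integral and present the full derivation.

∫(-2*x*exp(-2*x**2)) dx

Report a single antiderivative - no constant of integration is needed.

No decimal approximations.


Step 1. Substitute u = x**2, turning ∫(-2*x*exp(-2*x**2)) dx into ∫(-exp(-2*u)) du: now ∫(-exp(-2*u)) du.
Step 2. Evaluate the standard form: now exp(-2*u)/2.
Step 3. Substitute back u = x**2: now exp(-2*x**2)/2.
Answer: exp(-2*x**2)/2.


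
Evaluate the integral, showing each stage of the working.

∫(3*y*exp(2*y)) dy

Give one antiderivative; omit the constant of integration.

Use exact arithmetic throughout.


Step 1. Integrate ∫(3*y*exp(2*y)) dy by parts with u = y, dv = (3*exp(2*y)) dy, so v = 3*exp(2*y)/2: now 3*y*exp(2*y)/2 + ∫(-3*exp(2*y)/2) dy.
Step 2. Evaluate the standard form: now 3*y*exp(2*y)/2 - 3*exp(2*y)/4.
Answer: 3*y*exp(2*y)/2 - 3*exp(2*y)/4.


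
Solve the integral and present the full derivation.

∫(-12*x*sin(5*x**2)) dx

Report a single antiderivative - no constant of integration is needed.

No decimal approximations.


Step 1. Substitute u = x**2, turning ∫(-12*x*sin(5*x**2)) dx into ∫(-6*sin(5*u)) du: now ∫(-6*sin(5*u)) du.
Step 2. Evaluate the standard form: now 6*cos(5*u)/5.
Step 3. Substitute back u = x**2: now 6*cos(5*x**2)/5.
Answer: 6*cos(5*x**2)/5.


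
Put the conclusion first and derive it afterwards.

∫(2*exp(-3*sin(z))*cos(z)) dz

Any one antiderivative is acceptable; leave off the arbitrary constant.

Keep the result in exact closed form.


The answer is -2*exp(-3*sin(z))/3.
Step 1. Substitute u = sin(z), turning ∫(2*exp(-3*sin(z))*cos(z)) dz into ∫(2*exp(-3*u)) du: now ∫(2*exp(-3*u)) du.
Step 2. Evaluate the standard form: now -2*exp(-3*u)/3.
Step 3. Substitute back u = sin(z): now -2*exp(-3*sin(z))/3.
Answer: -2*exp(-3*sin(z))/3.


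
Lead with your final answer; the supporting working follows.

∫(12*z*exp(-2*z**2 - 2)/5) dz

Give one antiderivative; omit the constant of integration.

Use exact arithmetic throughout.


The answer is -3*exp(-2*z**2 - 2)/5.
Step 1. Substitute u = z**2 + 1, turning ∫(12*z*exp(-2*z**2 - 2)/5) dz into ∫(6*exp(-2*u)/5) du: now ∫(6*exp(-2*u)/5) du.
Step 2. Evaluate the standard form: now -3*exp(-2*u)/5.
Step 3. Substitute back u = z**2 + 1: now -3*exp(-2*z**2 - 2)/5.
Answer: -3*exp(-2*z**2 - 2)/5.


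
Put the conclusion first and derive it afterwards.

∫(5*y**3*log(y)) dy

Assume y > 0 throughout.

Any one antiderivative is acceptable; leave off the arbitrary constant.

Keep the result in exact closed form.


The answer is 5*y**4*log(y)/4 - 5*y**4/16.
Step 1. Integrate ∫(5*y**3*log(y)) dy by parts with u = log(y), dv = (5*y**3) dy, so v = 5*y**4/4 [assuming y > 0]: now 5*y**4*log(y)/4 + ∫(-5*y**3/4) dy.
Step 2. Evaluate the standard form: now 5*y**4*log(y)/4 - 5*y**4/16.
Answer: 5*y**4*log(y)/4 - 5*y**4/16.


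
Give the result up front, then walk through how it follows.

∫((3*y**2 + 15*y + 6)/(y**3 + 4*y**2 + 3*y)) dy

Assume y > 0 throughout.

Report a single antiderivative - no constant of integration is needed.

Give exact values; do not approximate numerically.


The answer is 2*log(y) + 3*log(y + 1) - 2*log(y + 3).
Step 1. Decompose ∫((3*y**2 + 15*y + 6)/(y**3 + 4*y**2 + 3*y)) dy by partial fractions, (3*y**2 + 15*y + 6)/(y**3 + 4*y**2 + 3*y) = -2/(y + 3) + 3/(y + 1) + 2/y: now ∫(2/y) dy + ∫(3/(y + 1)) dy + ∫(-2/(y + 3)) dy.
Step 2. Evaluate the standard form [assuming y > -1]: now 3*log(y + 1) + ∫(2/y) dy + ∫(-2/(y + 3)) dy.
Step 3. Evaluate the standard form [assuming y > -3]: now 3*log(y + 1) - 2*log(y + 3) + ∫(2/y) dy.
Step 4. Evaluate the standard form [assuming y > 0]: now 2*log(y) + 3*log(y + 1) - 2*log(y + 3).
Answer: 2*log(y) + 3*log(y + 1) - 2*log(y + 3).


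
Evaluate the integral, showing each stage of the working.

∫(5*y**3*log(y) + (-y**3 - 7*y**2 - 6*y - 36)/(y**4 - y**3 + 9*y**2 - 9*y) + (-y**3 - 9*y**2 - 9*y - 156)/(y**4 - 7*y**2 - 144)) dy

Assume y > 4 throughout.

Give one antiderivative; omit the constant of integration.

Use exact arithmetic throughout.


Step 1. Rewrite: now ∫(5*y**3*log(y)) dy + ∫((-y**3 - 9*y**2 - 9*y - 156)/(y**4 - 7*y**2 - 144)) dy + ∫((-y**3 - 7*y**2 - 6*y - 36)/(y**4 - y**3 + 9*y**2 - 9*y)) dy.
Step 2. Decompose ∫((-y**3 - 7*y**2 - 6*y - 36)/(y**4 - y**3 + 9*y**2 - 9*y)) dy by partial fractions, (-y**3 - 7*y**2 - 6*y - 36)/(y**4 - y**3 + 9*y**2 - 9*y) = -3/(y**2 + 9) - 5/(y - 1) + 4/y: now ∫(4/y) dy + ∫(5*y**3*log(y)) dy + ∫((-y**3 - 9*y**2 - 9*y - 156)/(y**4 - 7*y**2 - 144)) dy + ∫(-5/(y - 1)) dy + ∫(-3/(y**2 + 9)) dy.
Step 3. Evaluate the standard form [assuming y > 0]: now 4*log(y) + ∫(5*y**3*log(y)) dy + ∫((-y**3 - 9*y**2 - 9*y - 156)/(y**4 - 7*y**2 - 144)) dy + ∫(-5/(y - 1)) dy + ∫(-3/(y**2 + 9)) dy.
Step 4. Evaluate the standard form [assuming y > 1]: now 4*log(y) - 5*log(y - 1) + ∫(5*y**3*log(y)) dy + ∫((-y**3 - 9*y**2 - 9*y - 156)/(y**4 - 7*y**2 - 144)) dy + ∫(-3/(y**2 + 9)) dy.
Step 5. Evaluate the standard form: now 4*log(y) - 5*log(y - 1) - atan(y/3) + ∫(5*y**3*log(y)) dy + ∫((-y**3 - 9*y**2 - 9*y - 156)/(y**4 - 7*y**2 - 144)) dy.
Step 6. Integrate ∫(5*y**3*log(y)) dy by parts with u = log(y), dv = (5*y**3) dy, so v = 5*y**4/4 [assuming y > 0]: now 5*y**4*log(y)/4 + 4*log(y) - 5*log(y - 1) - atan(y/3) + ∫(-5*y**3/4) dy + ∫((-y**3 - 9*y**2 - 9*y - 156)/(y**4 - 7*y**2 - 144)) dy.
Step 7. Evaluate the standard form: now 5*y**4*log(y)/4 - 5*y**4/16 + 4*log(y) - 5*log(y - 1) - atan(y/3) + ∫((-y**3 - 9*y**2 - 9*y - 156)/(y**4 - 7*y**2 - 144)) dy.
Step 8. Decompose ∫((-y**3 - 9*y**2 - 9*y - 156)/(y**4 - 7*y**2 - 144)) dy by partial fractions, (-y**3 - 9*y**2 - 9*y - 156)/(y**4 - 7*y**2 - 144) = 3/(y**2 + 9) + 1/(y + 4) - 2/(y - 4): now 5*y**4*log(y)/4 - 5*y**4/16 + 4*log(y) - 5*log(y - 1) - atan(y/3) + ∫(-2/(y - 4)) dy + ∫(1/(y + 4)) dy + ∫(3/(y**2 + 9)) dy.
Step 9. Evaluate the standard form [assuming y > 4]: now 5*y**4*log(y)/4 - 5*y**4/16 + 4*log(y) - 2*log(y - 4) - 5*log(y - 1) - atan(y/3) + ∫(1/(y + 4)) dy + ∫(3/(y**2 + 9)) dy.
Step 10. Evaluate the standard form [assuming y > -4]: now 5*y**4*log(y)/4 - 5*y**4/16 + 4*log(y) - 2*log(y - 4) - 5*log(y - 1) + log(y + 4) - atan(y/3) + ∫(3/(y**2 + 9)) dy.
Step 11. Evaluate the standard form: now 5*y**4*log(y)/4 - 5*y**4/16 + 4*log(y) - 2*log(y - 4) - 5*log(y - 1) + log(y + 4).
Answer: 5*y**4*log(y)/4 - 5*y**4/16 + 4*log(y) - 2*log(y - 4) - 5*log(y - 1) + log(y + 4).


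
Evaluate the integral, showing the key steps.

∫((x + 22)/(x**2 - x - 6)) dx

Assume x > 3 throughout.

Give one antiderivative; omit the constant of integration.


Step 1. Decompose ∫((x + 22)/(x**2 - x - 6)) dx by partial fractions, (x + 22)/(x**2 - x - 6) = -4/(x + 2) + 5/(x - 3): now ∫(5/(x - 3)) dx + ∫(-4/(x + 2)) dx.
Step 2. Evaluate the standard form [assuming x > -2]: now -4*log(x + 2) + ∫(5/(x - 3)) dx.
Step 3. Evaluate the standard form [assuming x > 3]: now 5*log(x - 3) - 4*log(x + 2).
Answer: 5*log(x - 3) - 4*log(x + 2).


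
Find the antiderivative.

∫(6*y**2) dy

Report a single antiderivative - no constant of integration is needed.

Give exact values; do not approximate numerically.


Answer: 2*y**3.


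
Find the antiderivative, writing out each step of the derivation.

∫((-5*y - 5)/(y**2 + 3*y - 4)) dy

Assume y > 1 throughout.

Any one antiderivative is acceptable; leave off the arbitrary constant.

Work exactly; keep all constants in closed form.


Step 1. Decompose ∫((-5*y - 5)/(y**2 + 3*y - 4)) dy by partial fractions, (-5*y - 5)/(y**2 + 3*y - 4) = -3/(y + 4) - 2/(y - 1): now ∫(-2/(y - 1)) dy + ∫(-3/(y + 4)) dy.
Step 2. Evaluate the standard form [assuming y > 1]: now -2*log(y - 1) + ∫(-3/(y + 4)) dy.
Step 3. Evaluate the standard form [assuming y > -4]: now -2*log(y - 1) - 3*log(y + 4).
Answer: -2*log(y - 1) - 3*log(y + 4).


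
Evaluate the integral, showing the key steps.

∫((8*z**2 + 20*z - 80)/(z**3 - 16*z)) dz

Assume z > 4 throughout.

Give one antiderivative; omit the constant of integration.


Step 1. Decompose ∫((8*z**2 + 20*z - 80)/(z**3 - 16*z)) dz by partial fractions, (8*z**2 + 20*z - 80)/(z**3 - 16*z) = -1/(z + 4) + 4/(z - 4) + 5/z: now ∫(5/z) dz + ∫(4/(z - 4)) dz + ∫(-1/(z + 4)) dz.
Step 2. Evaluate the standard form [assuming z > -4]: now -log(z + 4) + ∫(5/z) dz + ∫(4/(z - 4)) dz.
Step 3. Evaluate the standard form [assuming z > 0]: now 5*log(z) - log(z + 4) + ∫(4/(z - 4)) dz.
Step 4. Evaluate the standard form [assuming z > 4]: now 5*log(z) + 4*log(z - 4) - log(z + 4).
Answer: 5*log(z) + 4*log(z - 4) - log(z + 4).


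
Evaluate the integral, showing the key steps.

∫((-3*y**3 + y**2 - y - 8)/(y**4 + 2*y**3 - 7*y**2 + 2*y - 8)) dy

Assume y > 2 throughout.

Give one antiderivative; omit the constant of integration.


Step 1. Decompose ∫((-3*y**3 + y**2 - y - 8)/(y**4 + 2*y**3 - 7*y**2 + 2*y - 8)) dy by partial fractions, (-3*y**3 + y**2 - y - 8)/(y**4 + 2*y**3 - 7*y**2 + 2*y - 8) = 1/(y**2 + 1) - 2/(y + 4) - 1/(y - 2): now ∫(-1/(y - 2)) dy + ∫(-2/(y + 4)) dy + ∫(1/(y**2 + 1)) dy.
Step 2. Evaluate the standard form [assuming y > -4]: now -2*log(y + 4) + ∫(-1/(y - 2)) dy + ∫(1/(y**2 + 1)) dy.
Step 3. Evaluate the standard form [assuming y > 2]: now -log(y - 2) - 2*log(y + 4) + ∫(1/(y**2 + 1)) dy.
Step 4. Evaluate the standard form: now -log(y - 2) - 2*log(y + 4) + atan(y).
Answer: -log(y - 2) - 2*log(y + 4) + atan(y).


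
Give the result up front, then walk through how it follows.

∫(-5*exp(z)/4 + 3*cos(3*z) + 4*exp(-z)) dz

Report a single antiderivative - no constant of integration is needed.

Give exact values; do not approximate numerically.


The answer is -5*exp(z)/4 + sin(3*z) - 4*exp(-z).
Step 1. Rewrite: now ∫(4*exp(-z)) dz + ∫(-5*exp(z)/4) dz + ∫(3*cos(3*z)) dz.
Step 2. Evaluate the standard form: now sin(3*z) + ∫(4*exp(-z)) dz + ∫(-5*exp(z)/4) dz.
Step 3. Evaluate the standard form: now sin(3*z) + ∫(-5*exp(z)/4) dz - 4*exp(-z).
Step 4. Evaluate the standard form: now -5*exp(z)/4 + sin(3*z) - 4*exp(-z).
Answer: -5*exp(z)/4 + sin(3*z) - 4*exp(-z).


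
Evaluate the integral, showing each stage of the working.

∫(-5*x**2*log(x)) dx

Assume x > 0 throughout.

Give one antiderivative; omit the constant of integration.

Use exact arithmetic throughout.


Step 1. Integrate ∫(-5*x**2*log(x)) dx by parts with u = log(x), dv = (-5*x**2) dx, so v = -5*x**3/3 [assuming x > 0]: now -5*x**3*log(x)/3 + ∫(5*x**2/3) dx.
Step 2. Evaluate the standard form: now -5*x**3*log(x)/3 + 5*x**3/9.
Answer: -5*x**3*log(x)/3 + 5*x**3/9.
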